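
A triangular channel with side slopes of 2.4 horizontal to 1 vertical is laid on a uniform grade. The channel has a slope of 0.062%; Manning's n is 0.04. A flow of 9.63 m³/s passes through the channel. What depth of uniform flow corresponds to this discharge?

y_n = 2.44 m

Manning's equation rearranged: A R^(2/3) = nQ / (1·√S) = 0.04 × 9.63 / (√0.00062) = 15.47.
At y = 2.69 m: A R^(2/3) = 20.06 — over.
At y = 1.99 m: A R^(2/3) = 8.98 — short.
At y = 2.44 m: A R^(2/3) = 15.47 — ≈ 15.47.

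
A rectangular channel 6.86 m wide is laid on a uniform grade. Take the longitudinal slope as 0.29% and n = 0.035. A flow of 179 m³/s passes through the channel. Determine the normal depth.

y_n = 9.21 m

Manning's equation rearranged: A R^(2/3) = nQ / (1·√S) = 0.035 × 179 / (√0.0029) = 116.3.
Trying y = 6.65 m: A R^(2/3) = 78.63 — too small.
Trying y = 11.7 m: A R^(2/3) = 153.8 — too large.
Trying y = 9.21 m: A R^(2/3) = 116.4 — close enough.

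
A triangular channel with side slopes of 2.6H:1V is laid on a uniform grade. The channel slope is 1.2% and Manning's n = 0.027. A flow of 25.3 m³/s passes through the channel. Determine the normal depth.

Manning's equation rearranged: A R^(2/3) = nQ / (1·√S) = 0.027 × 25.3 / (√0.012) = 6.236.
Try y = 1.14 m: A R^(2/3) = 2.219 — low.
Try y = 1.68 m: A R^(2/3) = 6.239 — matches.

y_n = 1.68 m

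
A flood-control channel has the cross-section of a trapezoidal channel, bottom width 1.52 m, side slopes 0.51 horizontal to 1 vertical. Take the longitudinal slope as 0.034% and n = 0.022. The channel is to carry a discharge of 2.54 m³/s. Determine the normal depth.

Manning's equation rearranged: A R^(2/3) = nQ / (1·√S) = 0.022 × 2.54 / (√0.00034) = 3.031.
Trying y = 1.88 m: A R^(2/3) = 4.055 — over.
Trying y = 1.6 m: A R^(2/3) = 3.033 — close enough.

y_n = 1.6 m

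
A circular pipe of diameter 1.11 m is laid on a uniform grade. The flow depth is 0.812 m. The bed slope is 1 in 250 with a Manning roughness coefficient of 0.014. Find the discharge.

Q = 1.65 m³/s

For a circular section of diameter D = 1.11 m at depth y = 0.812 m, the central angle is θ = 2 arccos(1 − 2y/D) = 4.104 rad. Then A = (D²/8)(θ − sin θ) = 0.7586 m² and P = Dθ/2 = 2.278 m.
Hydraulic radius R = A/P = 0.7586/2.278 = 0.333 m.
Manning's equation: Q = (1/n) A R^(2/3) S^(1/2) = (1/0.014) × 0.7586 × 0.333^(2/3) × 0.004^(1/2) = 1.65 m³/s.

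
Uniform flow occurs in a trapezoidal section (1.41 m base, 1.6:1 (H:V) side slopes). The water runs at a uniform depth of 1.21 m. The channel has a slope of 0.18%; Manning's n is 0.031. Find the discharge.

With bottom width b = 1.41 m and side slope z = 1.6: A = (b + zy)y = (1.41 + 1.6×1.21)×1.21 = 4.049 m²; P = b + 2y√(1+z²) = 1.41 + 2×1.21×1.887 = 5.976 m.
Hydraulic radius R = A/P = 4.049/5.976 = 0.6775 m.
Manning's equation: Q = (1/n) A R^(2/3) S^(1/2) = (1/0.031) × 4.049 × 0.6775^(2/3) × 0.0018^(1/2) = 4.27 m³/s.

Q = 4.27 m³/s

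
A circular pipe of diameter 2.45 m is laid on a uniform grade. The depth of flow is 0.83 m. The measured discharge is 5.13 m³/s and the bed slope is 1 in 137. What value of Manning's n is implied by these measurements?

n = 0.014

For a circular section of diameter D = 2.45 m at depth y = 0.83 m, the central angle is θ = 2 arccos(1 − 2y/D) = 2.485 rad. Then A = (D²/8)(θ − sin θ) = 1.406 m² and P = Dθ/2 = 3.044 m.
Hydraulic radius R = A/P = 1.406/3.044 = 0.462 m.
Rearranging Manning's equation: n = (1/Q) A R^(2/3) S^(1/2) = (1/5.13) × 1.406 × 0.462^(2/3) × √0.007299 = 0.014.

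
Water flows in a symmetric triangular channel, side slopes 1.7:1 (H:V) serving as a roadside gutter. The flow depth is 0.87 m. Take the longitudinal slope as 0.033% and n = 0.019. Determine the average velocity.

For a triangular section with side slope z = 1.7: A = zy² = 1.7×0.87² = 1.287 m²; P = 2y√(1+z²) = 2×0.87×1.972 = 3.432 m.
Hydraulic radius R = A/P = 1.287/3.432 = 0.3749 m.
From Manning's equation, V = (1/n) R^(2/3) S^(1/2) = (1/0.019) × 0.3749^(2/3) × 0.00033^(1/2) = 0.497 m/s.

V = 0.497 m/s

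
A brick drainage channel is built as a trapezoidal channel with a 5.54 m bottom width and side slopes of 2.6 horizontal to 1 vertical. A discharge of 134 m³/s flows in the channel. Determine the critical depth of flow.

At critical depth, Q² T / (g A³) = 1, i.e. A³/T = Q²/g = 134²/9.81 = 1830.
Try y = 2.04 m: A³/T = 670.4 — short.
Try y = 2.64 m: A³/T = 1822 — ≈ 1830.

y_c = 2.64 m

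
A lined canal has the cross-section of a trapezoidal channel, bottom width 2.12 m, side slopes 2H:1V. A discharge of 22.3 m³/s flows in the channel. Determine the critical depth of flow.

At critical depth, Q² T / (g A³) = 1, i.e. A³/T = Q²/g = 22.3²/9.81 = 50.69.
At y = 1.07 m: A³/T = 14.8 — low.
At y = 1.46 m: A³/T = 50.05 — matches.

y_c = 1.46 m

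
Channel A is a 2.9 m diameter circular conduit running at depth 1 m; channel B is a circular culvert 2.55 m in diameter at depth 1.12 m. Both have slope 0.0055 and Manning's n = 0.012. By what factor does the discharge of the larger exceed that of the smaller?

Channel A: For a circular section of diameter D = 2.9 m at depth y = 1 m, the central angle is θ = 2 arccos(1 − 2y/D) = 2.51 rad. Then A = (D²/8)(θ − sin θ) = 2.019 m² and P = Dθ/2 = 3.64 m. Hydraulic radius R = A/P = 2.019/3.64 = 0.5546 m. Q_A = (1/0.012)·2.019·0.5546^(2/3)·√0.0055 = 8.422 m³/s.
Channel B: For a circular section of diameter D = 2.55 m at depth y = 1.12 m, the central angle is θ = 2 arccos(1 − 2y/D) = 2.898 rad. Then A = (D²/8)(θ − sin θ) = 2.159 m² and P = Dθ/2 = 3.695 m. Hydraulic radius R = A/P = 2.159/3.695 = 0.5844 m. Q_B = (1/0.012)·2.159·0.5844^(2/3)·√0.0055 = 9.328 m³/s.
The larger discharge is 9.328 m³/s and the smaller is 8.422 m³/s; the ratio is 1.11.

1.11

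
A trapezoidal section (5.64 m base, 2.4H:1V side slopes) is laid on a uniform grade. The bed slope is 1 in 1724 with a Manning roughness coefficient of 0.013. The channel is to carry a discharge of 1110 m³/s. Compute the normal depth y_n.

y_n = 8.51 m

Manning's equation rearranged: A R^(2/3) = nQ / (1·√S) = 0.013 × 1110 / (√0.00058) = 599.1.
Trying y = 5.99 m: A R^(2/3) = 263.6 — low.
Trying y = 10.1 m: A R^(2/3) = 904.5 — high.
Trying y = 8.51 m: A R^(2/3) = 599.7 — matches.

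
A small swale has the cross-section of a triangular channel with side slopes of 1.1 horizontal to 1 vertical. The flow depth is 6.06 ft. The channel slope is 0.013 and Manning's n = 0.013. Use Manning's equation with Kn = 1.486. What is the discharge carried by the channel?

For a triangular section with side slope z = 1.1: A = zy² = 1.1×6.06² = 40.4 ft²; P = 2y√(1+z²) = 2×6.06×1.487 = 18.02 ft.
Hydraulic radius R = A/P = 40.4/18.02 = 2.242 ft.
Manning's equation: Q = (1.486/n) A R^(2/3) S^(1/2) = (1.486/0.013) × 40.4 × 2.242^(2/3) × 0.013^(1/2) = 902 ft³/s.

Q = 902 ft³/s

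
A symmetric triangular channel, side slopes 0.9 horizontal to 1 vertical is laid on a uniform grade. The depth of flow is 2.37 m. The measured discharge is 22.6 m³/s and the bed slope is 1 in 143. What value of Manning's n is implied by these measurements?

For a triangular section with side slope z = 0.9: A = zy² = 0.9×2.37² = 5.055 m²; P = 2y√(1+z²) = 2×2.37×1.345 = 6.377 m.
Hydraulic radius R = A/P = 5.055/6.377 = 0.7927 m.
Rearranging Manning's equation: n = (1/Q) A R^(2/3) S^(1/2) = (1/22.6) × 5.055 × 0.7927^(2/3) × √0.006993 = 0.016.

n = 0.016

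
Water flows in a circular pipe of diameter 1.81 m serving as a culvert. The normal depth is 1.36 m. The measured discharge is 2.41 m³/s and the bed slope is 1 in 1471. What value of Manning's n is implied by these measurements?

For a circular section of diameter D = 1.81 m at depth y = 1.36 m, the central angle is θ = 2 arccos(1 − 2y/D) = 4.195 rad. Then A = (D²/8)(θ − sin θ) = 2.074 m² and P = Dθ/2 = 3.797 m.
Hydraulic radius R = A/P = 2.074/3.797 = 0.5463 m.
Rearranging Manning's equation: n = (1/Q) A R^(2/3) S^(1/2) = (1/2.41) × 2.074 × 0.5463^(2/3) × √0.0006798 = 0.015.

n = 0.015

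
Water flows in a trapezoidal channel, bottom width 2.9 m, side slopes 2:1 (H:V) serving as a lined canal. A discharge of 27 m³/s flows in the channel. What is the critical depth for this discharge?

At critical depth, Q² T / (g A³) = 1, i.e. A³/T = Q²/g = 27²/9.81 = 74.31.
Try y = 1.14 m: A³/T = 27.6 — short.
Try y = 1.79 m: A³/T = 155.1 — over.
Try y = 1.48 m: A³/T = 73.96 — close enough.

y_c = 1.48 m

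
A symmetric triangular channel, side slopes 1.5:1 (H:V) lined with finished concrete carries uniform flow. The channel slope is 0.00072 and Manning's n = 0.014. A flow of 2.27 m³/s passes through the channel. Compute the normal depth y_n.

y_n = 1.14 m

Manning's equation rearranged: A R^(2/3) = nQ / (1·√S) = 0.014 × 2.27 / (√0.00072) = 1.184.
Trying y = 0.828 m: A R^(2/3) = 0.5053 — too small.
Trying y = 1.31 m: A R^(2/3) = 1.717 — too large.
Trying y = 1.14 m: A R^(2/3) = 1.186 — matches.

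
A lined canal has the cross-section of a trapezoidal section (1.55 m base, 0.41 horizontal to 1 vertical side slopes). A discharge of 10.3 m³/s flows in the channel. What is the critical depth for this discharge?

At critical depth, Q² T / (g A³) = 1, i.e. A³/T = Q²/g = 10.3²/9.81 = 10.81.
At y = 1.03 m: A³/T = 3.501 — low.
At y = 1.58 m: A³/T = 14.72 — high.
At y = 1.44 m: A³/T = 10.72 — ≈ 10.81.

y_c = 1.44 m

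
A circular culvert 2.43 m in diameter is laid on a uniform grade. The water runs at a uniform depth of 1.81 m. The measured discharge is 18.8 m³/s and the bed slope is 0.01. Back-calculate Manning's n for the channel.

For a circular section of diameter D = 2.43 m at depth y = 1.81 m, the central angle is θ = 2 arccos(1 − 2y/D) = 4.165 rad. Then A = (D²/8)(θ − sin θ) = 3.705 m² and P = Dθ/2 = 5.061 m.
Hydraulic radius R = A/P = 3.705/5.061 = 0.7321 m.
Rearranging Manning's equation: n = (1/Q) A R^(2/3) S^(1/2) = (1/18.8) × 3.705 × 0.7321^(2/3) × √0.01 = 0.016.

n = 0.016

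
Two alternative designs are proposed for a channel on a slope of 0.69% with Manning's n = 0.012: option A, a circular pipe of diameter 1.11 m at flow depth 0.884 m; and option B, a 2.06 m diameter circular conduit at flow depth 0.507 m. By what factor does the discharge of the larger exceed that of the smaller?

Channel A: For a circular section of diameter D = 1.11 m at depth y = 0.884 m, the central angle is θ = 2 arccos(1 − 2y/D) = 4.411 rad. Then A = (D²/8)(θ − sin θ) = 0.8263 m² and P = Dθ/2 = 2.448 m. Hydraulic radius R = A/P = 0.8263/2.448 = 0.3376 m. Q_A = (1/0.012)·0.8263·0.3376^(2/3)·√0.0069 = 2.773 m³/s.
Channel B: For a circular section of diameter D = 2.06 m at depth y = 0.507 m, the central angle is θ = 2 arccos(1 − 2y/D) = 2.076 rad. Then A = (D²/8)(θ − sin θ) = 0.6374 m² and P = Dθ/2 = 2.139 m. Hydraulic radius R = A/P = 0.6374/2.139 = 0.298 m. Q_B = (1/0.012)·0.6374·0.298^(2/3)·√0.0069 = 1.968 m³/s.
The larger discharge is 2.773 m³/s and the smaller is 1.968 m³/s; the ratio is 1.41.

1.41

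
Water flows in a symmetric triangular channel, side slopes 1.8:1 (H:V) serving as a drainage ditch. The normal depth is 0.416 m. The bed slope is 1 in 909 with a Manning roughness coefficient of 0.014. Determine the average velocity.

V = 0.76 m/s

For a triangular section with side slope z = 1.8: A = zy² = 1.8×0.416² = 0.3115 m²; P = 2y√(1+z²) = 2×0.416×2.059 = 1.713 m.
Hydraulic radius R = A/P = 0.3115/1.713 = 0.1818 m.
From Manning's equation, V = (1/n) R^(2/3) S^(1/2) = (1/0.014) × 0.1818^(2/3) × 0.0011^(1/2) = 0.76 m/s.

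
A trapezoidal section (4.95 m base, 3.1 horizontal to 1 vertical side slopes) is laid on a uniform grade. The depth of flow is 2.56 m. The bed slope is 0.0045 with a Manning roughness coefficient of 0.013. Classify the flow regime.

supercritical

With bottom width b = 4.95 m and side slope z = 3.1: A = (b + zy)y = (4.95 + 3.1×2.56)×2.56 = 32.99 m²; P = b + 2y√(1+z²) = 4.95 + 2×2.56×3.257 = 21.63 m.
Hydraulic radius R = A/P = 32.99/21.63 = 1.525 m.
V = (1/n) R^(2/3) √S = (1/0.013) × 1.525^(2/3) × √0.0045 = 6.838 m/s. Hydraulic depth D_h = A/T = 32.99/20.82 = 1.584 m.
Froude number Fr = V/√(g·D_h) = 6.838/√(9.81×1.584) = 1.73, which is greater than 1, so the flow is supercritical.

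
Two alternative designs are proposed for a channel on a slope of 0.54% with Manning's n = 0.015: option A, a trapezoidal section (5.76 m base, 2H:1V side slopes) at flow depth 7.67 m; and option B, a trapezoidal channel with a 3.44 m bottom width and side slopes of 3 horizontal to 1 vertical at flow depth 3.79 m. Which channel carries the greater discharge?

channel A

Channel A: With bottom width b = 5.76 m and side slope z = 2: A = (b + zy)y = (5.76 + 2×7.67)×7.67 = 161.8 m²; P = b + 2y√(1+z²) = 5.76 + 2×7.67×2.236 = 40.06 m. Hydraulic radius R = A/P = 161.8/40.06 = 4.04 m. Q_A = (1/0.015)·161.8·4.04^(2/3)·√0.0054 = 2011 m³/s.
Channel B: With bottom width b = 3.44 m and side slope z = 3: A = (b + zy)y = (3.44 + 3×3.79)×3.79 = 56.13 m²; P = b + 2y√(1+z²) = 3.44 + 2×3.79×3.162 = 27.41 m. Hydraulic radius R = A/P = 56.13/27.41 = 2.048 m. Q_B = (1/0.015)·56.13·2.048^(2/3)·√0.0054 = 443.4 m³/s.
Q_A = 2011 m³/s vs Q_B = 443.4 m³/s, so channel A carries more.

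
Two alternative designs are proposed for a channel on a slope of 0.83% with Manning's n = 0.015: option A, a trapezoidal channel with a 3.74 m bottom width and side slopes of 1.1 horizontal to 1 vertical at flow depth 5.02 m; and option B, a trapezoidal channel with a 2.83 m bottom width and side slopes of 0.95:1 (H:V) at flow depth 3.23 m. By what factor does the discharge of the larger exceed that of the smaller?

Channel A: With bottom width b = 3.74 m and side slope z = 1.1: A = (b + zy)y = (3.74 + 1.1×5.02)×5.02 = 46.5 m²; P = b + 2y√(1+z²) = 3.74 + 2×5.02×1.487 = 18.67 m. Hydraulic radius R = A/P = 46.5/18.67 = 2.491 m. Q_A = (1/0.015)·46.5·2.491^(2/3)·√0.0083 = 518.9 m³/s.
Channel B: With bottom width b = 2.83 m and side slope z = 0.95: A = (b + zy)y = (2.83 + 0.95×3.23)×3.23 = 19.05 m²; P = b + 2y√(1+z²) = 2.83 + 2×3.23×1.379 = 11.74 m. Hydraulic radius R = A/P = 19.05/11.74 = 1.623 m. Q_B = (1/0.015)·19.05·1.623^(2/3)·√0.0083 = 159.8 m³/s.
The larger discharge is 518.9 m³/s and the smaller is 159.8 m³/s; the ratio is 3.25.

3.25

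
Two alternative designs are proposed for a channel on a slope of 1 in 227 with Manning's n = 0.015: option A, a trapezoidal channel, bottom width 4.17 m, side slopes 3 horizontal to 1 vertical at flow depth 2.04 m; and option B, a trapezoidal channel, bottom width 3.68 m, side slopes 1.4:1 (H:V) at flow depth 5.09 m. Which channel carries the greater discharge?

channel B

Channel A: With bottom width b = 4.17 m and side slope z = 3: A = (b + zy)y = (4.17 + 3×2.04)×2.04 = 20.99 m²; P = b + 2y√(1+z²) = 4.17 + 2×2.04×3.162 = 17.07 m. Hydraulic radius R = A/P = 20.99/17.07 = 1.23 m. Q_A = (1/0.015)·20.99·1.23^(2/3)·√0.004405 = 106.6 m³/s.
Channel B: With bottom width b = 3.68 m and side slope z = 1.4: A = (b + zy)y = (3.68 + 1.4×5.09)×5.09 = 55 m²; P = b + 2y√(1+z²) = 3.68 + 2×5.09×1.72 = 21.19 m. Hydraulic radius R = A/P = 55/21.19 = 2.595 m. Q_B = (1/0.015)·55·2.595^(2/3)·√0.004405 = 459.6 m³/s.
Q_A = 106.6 m³/s vs Q_B = 459.6 m³/s, so channel B carries more.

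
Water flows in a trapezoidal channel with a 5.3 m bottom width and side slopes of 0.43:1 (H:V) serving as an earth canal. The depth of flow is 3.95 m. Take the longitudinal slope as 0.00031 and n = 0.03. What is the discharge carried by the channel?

Q = 25.7 m³/s

With bottom width b = 5.3 m and side slope z = 0.43: A = (b + zy)y = (5.3 + 0.43×3.95)×3.95 = 27.64 m²; P = b + 2y√(1+z²) = 5.3 + 2×3.95×1.089 = 13.9 m.
Hydraulic radius R = A/P = 27.64/13.9 = 1.989 m.
Manning's equation: Q = (1/n) A R^(2/3) S^(1/2) = (1/0.03) × 27.64 × 1.989^(2/3) × 0.00031^(1/2) = 25.7 m³/s.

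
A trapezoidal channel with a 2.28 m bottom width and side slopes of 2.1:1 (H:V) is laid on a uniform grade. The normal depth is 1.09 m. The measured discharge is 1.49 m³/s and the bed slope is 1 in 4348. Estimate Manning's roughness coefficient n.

n = 0.0391

With bottom width b = 2.28 m and side slope z = 2.1: A = (b + zy)y = (2.28 + 2.1×1.09)×1.09 = 4.98 m²; P = b + 2y√(1+z²) = 2.28 + 2×1.09×2.326 = 7.351 m.
Hydraulic radius R = A/P = 4.98/7.351 = 0.6775 m.
Rearranging Manning's equation: n = (1/Q) A R^(2/3) S^(1/2) = (1/1.49) × 4.98 × 0.6775^(2/3) × √0.00023 = 0.0391.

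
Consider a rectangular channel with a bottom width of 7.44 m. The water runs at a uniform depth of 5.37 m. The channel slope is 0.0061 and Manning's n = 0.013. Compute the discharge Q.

Q = 406 m³/s

Flow area A = b·y = 7.44 × 5.37 = 39.95 m². Wetted perimeter P = b + 2y = 7.44 + 2×5.37 = 18.18 m.
Hydraulic radius R = A/P = 39.95/18.18 = 2.198 m.
Manning's equation: Q = (1/n) A R^(2/3) S^(1/2) = (1/0.013) × 39.95 × 2.198^(2/3) × 0.0061^(1/2) = 406 m³/s.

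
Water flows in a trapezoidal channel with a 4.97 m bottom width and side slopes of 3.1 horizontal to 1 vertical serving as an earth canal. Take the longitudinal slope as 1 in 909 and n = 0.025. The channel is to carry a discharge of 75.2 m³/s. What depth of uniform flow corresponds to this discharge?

y_n = 2.88 m

Manning's equation rearranged: A R^(2/3) = nQ / (1·√S) = 0.025 × 75.2 / (√0.0011) = 56.68.
At y = 3.37 m: A R^(2/3) = 80.53 — high.
At y = 2.1 m: A R^(2/3) = 28.61 — low.
At y = 2.88 m: A R^(2/3) = 56.71 — matches.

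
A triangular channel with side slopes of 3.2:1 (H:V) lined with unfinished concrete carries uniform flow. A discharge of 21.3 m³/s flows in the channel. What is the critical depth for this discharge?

At critical depth, Q² T / (g A³) = 1, i.e. A³/T = Q²/g = 21.3²/9.81 = 46.25.
At y = 1.97 m: A³/T = 151.9 — too large.
At y = 1.39 m: A³/T = 26.57 — too small.
At y = 1.55 m: A³/T = 45.81 — ≈ 46.25.

y_c = 1.55 m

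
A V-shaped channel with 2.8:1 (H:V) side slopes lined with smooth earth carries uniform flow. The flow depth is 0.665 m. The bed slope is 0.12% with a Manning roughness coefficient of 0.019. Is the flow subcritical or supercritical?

subcritical

For a triangular section with side slope z = 2.8: A = zy² = 2.8×0.665² = 1.238 m²; P = 2y√(1+z²) = 2×0.665×2.973 = 3.954 m.
Hydraulic radius R = A/P = 1.238/3.954 = 0.3131 m.
V = (1/n) R^(2/3) √S = (1/0.019) × 0.3131^(2/3) × √0.0012 = 0.8407 m/s. Hydraulic depth D_h = A/T = 1.238/3.724 = 0.3325 m.
Froude number Fr = V/√(g·D_h) = 0.8407/√(9.81×0.3325) = 0.466, which is less than 1, so the flow is subcritical.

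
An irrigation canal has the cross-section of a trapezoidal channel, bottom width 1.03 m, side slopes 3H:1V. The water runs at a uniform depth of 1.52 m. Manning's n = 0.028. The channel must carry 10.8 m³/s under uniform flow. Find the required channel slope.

With bottom width b = 1.03 m and side slope z = 3: A = (b + zy)y = (1.03 + 3×1.52)×1.52 = 8.497 m²; P = b + 2y√(1+z²) = 1.03 + 2×1.52×3.162 = 10.64 m.
Hydraulic radius R = A/P = 8.497/10.64 = 0.7983 m.
From Manning's equation, S = [nQ / (1 A R^(2/3))]² = [0.028 × 10.8 / (1 × 8.497 × 0.7983^(2/3))]² = 0.00171.

S = 0.00171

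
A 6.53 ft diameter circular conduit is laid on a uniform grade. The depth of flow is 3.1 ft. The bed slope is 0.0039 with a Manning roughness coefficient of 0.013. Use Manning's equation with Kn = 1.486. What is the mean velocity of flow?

V = 9.68 ft/s

For a circular section of diameter D = 6.53 ft at depth y = 3.1 ft, the central angle is θ = 2 arccos(1 − 2y/D) = 3.04 rad. Then A = (D²/8)(θ − sin θ) = 15.67 ft² and P = Dθ/2 = 9.927 ft.
Hydraulic radius R = A/P = 15.67/9.927 = 1.578 ft.
From Manning's equation, V = (1.486/n) R^(2/3) S^(1/2) = (1.486/0.013) × 1.578^(2/3) × 0.0039^(1/2) = 9.68 ft/s.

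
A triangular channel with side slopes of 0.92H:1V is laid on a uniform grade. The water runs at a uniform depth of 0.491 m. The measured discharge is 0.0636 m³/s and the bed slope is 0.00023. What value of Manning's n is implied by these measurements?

n = 0.016

For a triangular section with side slope z = 0.92: A = zy² = 0.92×0.491² = 0.2218 m²; P = 2y√(1+z²) = 2×0.491×1.359 = 1.334 m.
Hydraulic radius R = A/P = 0.2218/1.334 = 0.1662 m.
Rearranging Manning's equation: n = (1/Q) A R^(2/3) S^(1/2) = (1/0.0636) × 0.2218 × 0.1662^(2/3) × √0.00023 = 0.016.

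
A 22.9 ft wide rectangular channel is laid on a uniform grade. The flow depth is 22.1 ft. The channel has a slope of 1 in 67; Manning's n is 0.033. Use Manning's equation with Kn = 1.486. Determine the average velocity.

Flow area A = b·y = 22.9 × 22.1 = 506.1 ft². Wetted perimeter P = b + 2y = 22.9 + 2×22.1 = 67.1 ft.
Hydraulic radius R = A/P = 506.1/67.1 = 7.542 ft.
From Manning's equation, V = (1.486/n) R^(2/3) S^(1/2) = (1.486/0.033) × 7.542^(2/3) × 0.01493^(1/2) = 21.2 ft/s.

V = 21.2 ft/s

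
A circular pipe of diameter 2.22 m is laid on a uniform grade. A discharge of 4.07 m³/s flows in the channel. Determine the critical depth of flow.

y_c = 0.934 m

At critical depth, Q² T / (g A³) = 1, i.e. A³/T = Q²/g = 4.07²/9.81 = 1.689.
Trying y = 0.833 m: A³/T = 1.087 — short.
Trying y = 1.05 m: A³/T = 2.641 — over.
Trying y = 0.934 m: A³/T = 1.687 — ≈ 1.689.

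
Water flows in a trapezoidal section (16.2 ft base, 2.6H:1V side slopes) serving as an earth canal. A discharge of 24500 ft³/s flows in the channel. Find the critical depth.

At critical depth, Q² T / (g A³) = 1, i.e. A³/T = Q²/g = 24500²/32.2 = 18640000.
At y = 14.8 ft: A³/T = 5689000 — short.
At y = 19.4 ft: A³/T = 18460000 — close enough.

y_c = 19.4 ft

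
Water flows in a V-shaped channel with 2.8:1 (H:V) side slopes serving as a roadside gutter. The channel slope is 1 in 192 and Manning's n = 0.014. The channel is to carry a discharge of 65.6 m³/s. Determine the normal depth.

Manning's equation rearranged: A R^(2/3) = nQ / (1·√S) = 0.014 × 65.6 / (√0.005208) = 12.73.
Trying y = 1.81 m: A R^(2/3) = 8.246 — short.
Trying y = 2.59 m: A R^(2/3) = 21.44 — over.
Trying y = 2.13 m: A R^(2/3) = 12.73 — matches.

y_n = 2.13 m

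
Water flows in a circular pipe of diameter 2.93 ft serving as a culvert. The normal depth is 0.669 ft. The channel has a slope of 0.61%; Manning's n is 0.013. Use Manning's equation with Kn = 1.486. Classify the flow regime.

supercritical

For a circular section of diameter D = 2.93 ft at depth y = 0.669 ft, the central angle is θ = 2 arccos(1 − 2y/D) = 1.993 rad. Then A = (D²/8)(θ − sin θ) = 1.159 ft² and P = Dθ/2 = 2.919 ft.
Hydraulic radius R = A/P = 1.159/2.919 = 0.3972 ft.
V = (1.486/n) R^(2/3) √S = (1.486/0.013) × 0.3972^(2/3) × √0.0061 = 4.824 ft/s. Hydraulic depth D_h = A/T = 1.159/2.46 = 0.4714 ft.
Froude number Fr = V/√(g·D_h) = 4.824/√(32.2×0.4714) = 1.24, which is greater than 1, so the flow is supercritical.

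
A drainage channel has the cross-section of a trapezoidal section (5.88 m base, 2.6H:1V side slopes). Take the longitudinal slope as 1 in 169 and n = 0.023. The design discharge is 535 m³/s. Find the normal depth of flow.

y_n = 4.66 m

Manning's equation rearranged: A R^(2/3) = nQ / (1·√S) = 0.023 × 535 / (√0.005917) = 160.
Try y = 5.61 m: A R^(2/3) = 243.7 — high.
Try y = 3.36 m: A R^(2/3) = 77.86 — low.
Try y = 4.66 m: A R^(2/3) = 159.9 — ≈ 160.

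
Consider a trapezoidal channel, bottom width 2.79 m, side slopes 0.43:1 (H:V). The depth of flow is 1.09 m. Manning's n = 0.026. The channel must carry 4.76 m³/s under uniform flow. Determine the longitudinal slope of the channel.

With bottom width b = 2.79 m and side slope z = 0.43: A = (b + zy)y = (2.79 + 0.43×1.09)×1.09 = 3.552 m²; P = b + 2y√(1+z²) = 2.79 + 2×1.09×1.089 = 5.163 m.
Hydraulic radius R = A/P = 3.552/5.163 = 0.688 m.
From Manning's equation, S = [nQ / (1 A R^(2/3))]² = [0.026 × 4.76 / (1 × 3.552 × 0.688^(2/3))]² = 0.002.

S = 0.002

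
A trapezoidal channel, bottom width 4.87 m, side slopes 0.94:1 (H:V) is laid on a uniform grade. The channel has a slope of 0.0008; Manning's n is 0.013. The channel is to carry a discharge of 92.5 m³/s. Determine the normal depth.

Manning's equation rearranged: A R^(2/3) = nQ / (1·√S) = 0.013 × 92.5 / (√0.0008) = 42.51.
At y = 4.32 m: A R^(2/3) = 67.35 — too large.
At y = 2.36 m: A R^(2/3) = 21.67 — too small.
At y = 3.4 m: A R^(2/3) = 42.53 — ≈ 42.51.

y_n = 3.4 m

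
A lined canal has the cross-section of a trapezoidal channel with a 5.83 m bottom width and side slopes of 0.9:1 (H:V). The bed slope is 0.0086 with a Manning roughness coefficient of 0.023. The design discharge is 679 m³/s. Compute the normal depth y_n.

Manning's equation rearranged: A R^(2/3) = nQ / (1·√S) = 0.023 × 679 / (√0.0086) = 168.4.
At y = 8.24 m: A R^(2/3) = 270.3 — high.
At y = 5.58 m: A R^(2/3) = 123.3 — low.
At y = 6.53 m: A R^(2/3) = 168.3 — matches.

y_n = 6.53 m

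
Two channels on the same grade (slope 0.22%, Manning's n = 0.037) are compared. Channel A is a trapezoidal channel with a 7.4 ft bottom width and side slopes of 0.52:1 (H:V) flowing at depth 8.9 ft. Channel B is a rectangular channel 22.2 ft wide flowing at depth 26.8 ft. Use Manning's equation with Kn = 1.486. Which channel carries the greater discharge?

channel B

Channel A: With bottom width b = 7.4 ft and side slope z = 0.52: A = (b + zy)y = (7.4 + 0.52×8.9)×8.9 = 107 ft²; P = b + 2y√(1+z²) = 7.4 + 2×8.9×1.127 = 27.46 ft. Hydraulic radius R = A/P = 107/27.46 = 3.898 ft. Q_A = (1.486/0.037)·107·3.898^(2/3)·√0.0022 = 499.5 ft³/s.
Channel B: Flow area A = b·y = 22.2 × 26.8 = 595 ft². Wetted perimeter P = b + 2y = 22.2 + 2×26.8 = 75.8 ft. Hydraulic radius R = A/P = 595/75.8 = 7.849 ft. Q_B = (1.486/0.037)·595·7.849^(2/3)·√0.0022 = 4427 ft³/s.
Q_A = 499.5 ft³/s vs Q_B = 4427 ft³/s, so channel B carries more.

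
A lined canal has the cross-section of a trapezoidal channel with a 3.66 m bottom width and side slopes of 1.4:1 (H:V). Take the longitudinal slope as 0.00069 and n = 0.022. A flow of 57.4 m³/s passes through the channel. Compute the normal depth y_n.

y_n = 3.57 m

Manning's equation rearranged: A R^(2/3) = nQ / (1·√S) = 0.022 × 57.4 / (√0.00069) = 48.07.
At y = 2.62 m: A R^(2/3) = 25.32 — short.
At y = 4.5 m: A R^(2/3) = 79.02 — over.
At y = 3.57 m: A R^(2/3) = 48.06 — close enough.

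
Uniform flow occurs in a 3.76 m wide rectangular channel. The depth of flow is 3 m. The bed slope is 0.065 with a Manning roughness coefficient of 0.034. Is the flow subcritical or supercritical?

Flow area A = b·y = 3.76 × 3 = 11.28 m². Wetted perimeter P = b + 2y = 3.76 + 2×3 = 9.76 m.
Hydraulic radius R = A/P = 11.28/9.76 = 1.156 m.
V = (1/n) R^(2/3) √S = (1/0.034) × 1.156^(2/3) × √0.065 = 8.258 m/s. Hydraulic depth D_h = A/T = 11.28/3.76 = 3 m.
Froude number Fr = V/√(g·D_h) = 8.258/√(9.81×3) = 1.52, which is greater than 1, so the flow is supercritical.

supercritical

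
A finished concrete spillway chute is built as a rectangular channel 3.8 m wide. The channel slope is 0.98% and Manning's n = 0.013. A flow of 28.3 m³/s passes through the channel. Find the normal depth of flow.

y_n = 1.2 m

Manning's equation rearranged: A R^(2/3) = nQ / (1·√S) = 0.013 × 28.3 / (√0.0098) = 3.716.
Try y = 0.953 m: A R^(2/3) = 2.674 — low.
Try y = 1.3 m: A R^(2/3) = 4.157 — high.
Try y = 1.2 m: A R^(2/3) = 3.715 — ≈ 3.716.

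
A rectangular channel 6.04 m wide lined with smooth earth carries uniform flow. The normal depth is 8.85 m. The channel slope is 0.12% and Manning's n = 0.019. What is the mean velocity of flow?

V = 3.13 m/s

Flow area A = b·y = 6.04 × 8.85 = 53.45 m². Wetted perimeter P = b + 2y = 6.04 + 2×8.85 = 23.74 m.
Hydraulic radius R = A/P = 53.45/23.74 = 2.252 m.
From Manning's equation, V = (1/n) R^(2/3) S^(1/2) = (1/0.019) × 2.252^(2/3) × 0.0012^(1/2) = 3.13 m/s.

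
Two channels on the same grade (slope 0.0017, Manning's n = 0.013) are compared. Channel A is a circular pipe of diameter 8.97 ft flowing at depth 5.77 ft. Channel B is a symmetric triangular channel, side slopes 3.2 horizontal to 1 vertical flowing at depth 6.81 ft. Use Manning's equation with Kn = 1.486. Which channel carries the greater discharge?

channel B

Channel A: For a circular section of diameter D = 8.97 ft at depth y = 5.77 ft, the central angle is θ = 2 arccos(1 − 2y/D) = 3.723 rad. Then A = (D²/8)(θ − sin θ) = 42.96 ft² and P = Dθ/2 = 16.7 ft. Hydraulic radius R = A/P = 42.96/16.7 = 2.573 ft. Q_A = (1.486/0.013)·42.96·2.573^(2/3)·√0.0017 = 380.2 ft³/s.
Channel B: For a triangular section with side slope z = 3.2: A = zy² = 3.2×6.81² = 148.4 ft²; P = 2y√(1+z²) = 2×6.81×3.353 = 45.66 ft. Hydraulic radius R = A/P = 148.4/45.66 = 3.25 ft. Q_B = (1.486/0.013)·148.4·3.25^(2/3)·√0.0017 = 1535 ft³/s.
Q_A = 380.2 ft³/s vs Q_B = 1535 ft³/s, so channel B carries more.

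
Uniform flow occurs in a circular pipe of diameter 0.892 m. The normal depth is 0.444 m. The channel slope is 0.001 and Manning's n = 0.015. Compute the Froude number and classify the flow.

For a circular section of diameter D = 0.892 m at depth y = 0.444 m, the central angle is θ = 2 arccos(1 − 2y/D) = 3.133 rad. Then A = (D²/8)(θ − sin θ) = 0.3107 m² and P = Dθ/2 = 1.397 m.
Hydraulic radius R = A/P = 0.3107/1.397 = 0.2224 m.
V = (1/n) R^(2/3) √S = (1/0.015) × 0.2224^(2/3) × √0.001 = 0.7738 m/s. Hydraulic depth D_h = A/T = 0.3107/0.892 = 0.3483 m.
Froude number Fr = V/√(g·D_h) = 0.7738/√(9.81×0.3483) = 0.419, which is less than 1, so the flow is subcritical.

subcritical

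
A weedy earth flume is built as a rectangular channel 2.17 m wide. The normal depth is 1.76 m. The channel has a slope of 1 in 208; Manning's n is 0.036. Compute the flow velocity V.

V = 1.48 m/s

Flow area A = b·y = 2.17 × 1.76 = 3.819 m². Wetted perimeter P = b + 2y = 2.17 + 2×1.76 = 5.69 m.
Hydraulic radius R = A/P = 3.819/5.69 = 0.6712 m.
From Manning's equation, V = (1/n) R^(2/3) S^(1/2) = (1/0.036) × 0.6712^(2/3) × 0.004808^(1/2) = 1.48 m/s.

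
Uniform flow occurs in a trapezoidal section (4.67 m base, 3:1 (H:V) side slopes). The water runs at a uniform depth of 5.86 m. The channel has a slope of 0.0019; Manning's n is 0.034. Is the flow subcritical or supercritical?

With bottom width b = 4.67 m and side slope z = 3: A = (b + zy)y = (4.67 + 3×5.86)×5.86 = 130.4 m²; P = b + 2y√(1+z²) = 4.67 + 2×5.86×3.162 = 41.73 m.
Hydraulic radius R = A/P = 130.4/41.73 = 3.124 m.
V = (1/n) R^(2/3) √S = (1/0.034) × 3.124^(2/3) × √0.0019 = 2.74 m/s. Hydraulic depth D_h = A/T = 130.4/39.83 = 3.274 m.
Froude number Fr = V/√(g·D_h) = 2.74/√(9.81×3.274) = 0.483, which is less than 1, so the flow is subcritical.

subcritical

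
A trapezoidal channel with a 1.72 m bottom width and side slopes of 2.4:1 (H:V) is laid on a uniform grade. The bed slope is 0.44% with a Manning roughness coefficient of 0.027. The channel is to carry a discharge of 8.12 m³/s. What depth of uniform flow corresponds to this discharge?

y_n = 1.06 m

Manning's equation rearranged: A R^(2/3) = nQ / (1·√S) = 0.027 × 8.12 / (√0.0044) = 3.305.
At y = 1.28 m: A R^(2/3) = 4.983 — over.
At y = 0.924 m: A R^(2/3) = 2.465 — short.
At y = 1.06 m: A R^(2/3) = 3.304 — matches.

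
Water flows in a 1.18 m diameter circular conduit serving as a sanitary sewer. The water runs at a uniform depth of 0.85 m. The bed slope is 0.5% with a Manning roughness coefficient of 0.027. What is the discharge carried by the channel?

Q = 1.1 m³/s

For a circular section of diameter D = 1.18 m at depth y = 0.85 m, the central angle is θ = 2 arccos(1 − 2y/D) = 4.054 rad. Then A = (D²/8)(θ − sin θ) = 0.8434 m² and P = Dθ/2 = 2.392 m.
Hydraulic radius R = A/P = 0.8434/2.392 = 0.3526 m.
Manning's equation: Q = (1/n) A R^(2/3) S^(1/2) = (1/0.027) × 0.8434 × 0.3526^(2/3) × 0.005^(1/2) = 1.1 m³/s.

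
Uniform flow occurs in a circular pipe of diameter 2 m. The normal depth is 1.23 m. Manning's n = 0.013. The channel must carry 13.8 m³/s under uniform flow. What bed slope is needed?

S = 0.0169

For a circular section of diameter D = 2 m at depth y = 1.23 m, the central angle is θ = 2 arccos(1 − 2y/D) = 3.606 rad. Then A = (D²/8)(θ − sin θ) = 2.027 m² and P = Dθ/2 = 3.606 m.
Hydraulic radius R = A/P = 2.027/3.606 = 0.5621 m.
From Manning's equation, S = [nQ / (1 A R^(2/3))]² = [0.013 × 13.8 / (1 × 2.027 × 0.5621^(2/3))]² = 0.0169.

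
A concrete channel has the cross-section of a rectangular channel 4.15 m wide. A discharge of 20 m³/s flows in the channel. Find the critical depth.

y_c = 1.33 m

For a rectangular channel, critical depth y_c = (q²/g)^(1/3) where q = Q/b = 20/4.15 = 4.819 m²/s.
So y_c = (4.819²/9.81)^(1/3) = 1.33 m.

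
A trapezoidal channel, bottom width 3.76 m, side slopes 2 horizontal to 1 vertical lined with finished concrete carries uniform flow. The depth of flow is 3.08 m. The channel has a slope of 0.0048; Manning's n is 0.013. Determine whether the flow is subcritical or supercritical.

With bottom width b = 3.76 m and side slope z = 2: A = (b + zy)y = (3.76 + 2×3.08)×3.08 = 30.55 m²; P = b + 2y√(1+z²) = 3.76 + 2×3.08×2.236 = 17.53 m.
Hydraulic radius R = A/P = 30.55/17.53 = 1.743 m.
V = (1/n) R^(2/3) √S = (1/0.013) × 1.743^(2/3) × √0.0048 = 7.717 m/s. Hydraulic depth D_h = A/T = 30.55/16.08 = 1.9 m.
Froude number Fr = V/√(g·D_h) = 7.717/√(9.81×1.9) = 1.79, which is greater than 1, so the flow is supercritical.

supercritical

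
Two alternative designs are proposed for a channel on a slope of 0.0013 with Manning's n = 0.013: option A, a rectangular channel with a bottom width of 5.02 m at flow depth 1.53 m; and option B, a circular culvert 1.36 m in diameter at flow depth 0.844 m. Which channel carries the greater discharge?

channel A

Channel A: Flow area A = b·y = 5.02 × 1.53 = 7.681 m². Wetted perimeter P = b + 2y = 5.02 + 2×1.53 = 8.08 m. Hydraulic radius R = A/P = 7.681/8.08 = 0.9506 m. Q_A = (1/0.013)·7.681·0.9506^(2/3)·√0.0013 = 20.59 m³/s.
Channel B: For a circular section of diameter D = 1.36 m at depth y = 0.844 m, the central angle is θ = 2 arccos(1 − 2y/D) = 3.629 rad. Then A = (D²/8)(θ − sin θ) = 0.9472 m² and P = Dθ/2 = 2.468 m. Hydraulic radius R = A/P = 0.9472/2.468 = 0.3839 m. Q_B = (1/0.013)·0.9472·0.3839^(2/3)·√0.0013 = 1.388 m³/s.
Q_A = 20.59 m³/s vs Q_B = 1.388 m³/s, so channel A carries more.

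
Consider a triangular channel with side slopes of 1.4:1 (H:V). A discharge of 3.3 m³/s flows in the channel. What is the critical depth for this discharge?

y_c = 1.03 m

At critical depth, Q² T / (g A³) = 1, i.e. A³/T = Q²/g = 3.3²/9.81 = 1.11.
Trying y = 1.18 m: A³/T = 2.242 — too large.
Trying y = 0.918 m: A³/T = 0.6389 — too small.
Trying y = 1.03 m: A³/T = 1.136 — matches.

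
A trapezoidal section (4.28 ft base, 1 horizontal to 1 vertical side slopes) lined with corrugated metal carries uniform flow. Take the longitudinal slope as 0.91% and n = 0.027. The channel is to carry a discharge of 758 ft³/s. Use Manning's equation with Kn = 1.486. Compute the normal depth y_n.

y_n = 6.41 ft

Manning's equation rearranged: A R^(2/3) = nQ / (1.486·√S) = 0.027 × 758 / (1.486 × √0.0091) = 144.4.
Try y = 7.51 ft: A R^(2/3) = 202.9 — over.
Try y = 5.49 ft: A R^(2/3) = 104.2 — short.
Try y = 6.41 ft: A R^(2/3) = 144.4 — close enough.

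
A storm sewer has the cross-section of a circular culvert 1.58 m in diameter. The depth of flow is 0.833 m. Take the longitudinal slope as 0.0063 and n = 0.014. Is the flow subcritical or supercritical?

For a circular section of diameter D = 1.58 m at depth y = 0.833 m, the central angle is θ = 2 arccos(1 − 2y/D) = 3.251 rad. Then A = (D²/8)(θ − sin θ) = 1.048 m² and P = Dθ/2 = 2.568 m.
Hydraulic radius R = A/P = 1.048/2.568 = 0.4082 m.
V = (1/n) R^(2/3) √S = (1/0.014) × 0.4082^(2/3) × √0.0063 = 3.12 m/s. Hydraulic depth D_h = A/T = 1.048/1.578 = 0.6644 m.
Froude number Fr = V/√(g·D_h) = 3.12/√(9.81×0.6644) = 1.22, which is greater than 1, so the flow is supercritical.

supercritical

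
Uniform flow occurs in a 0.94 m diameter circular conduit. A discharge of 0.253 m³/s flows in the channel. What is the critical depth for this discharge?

At critical depth, Q² T / (g A³) = 1, i.e. A³/T = Q²/g = 0.253²/9.81 = 0.006525.
At y = 0.348 m: A³/T = 0.01404 — high.
At y = 0.226 m: A³/T = 0.002635 — low.
At y = 0.285 m: A³/T = 0.006493 — matches.

y_c = 0.285 m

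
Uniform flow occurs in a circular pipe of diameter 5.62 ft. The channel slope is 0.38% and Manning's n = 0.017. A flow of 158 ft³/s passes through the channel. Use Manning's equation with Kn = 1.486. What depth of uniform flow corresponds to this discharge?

Manning's equation rearranged: A R^(2/3) = nQ / (1.486·√S) = 0.017 × 158 / (1.486 × √0.0038) = 29.32.
Trying y = 3.65 ft: A R^(2/3) = 23.51 — low.
Trying y = 4.94 ft: A R^(2/3) = 32.78 — high.
Trying y = 4.34 ft: A R^(2/3) = 29.32 — matches.

y_n = 4.34 ft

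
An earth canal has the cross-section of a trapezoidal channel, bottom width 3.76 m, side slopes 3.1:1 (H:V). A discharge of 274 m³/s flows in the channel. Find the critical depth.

At critical depth, Q² T / (g A³) = 1, i.e. A³/T = Q²/g = 274²/9.81 = 7653.
Trying y = 4.12 m: A³/T = 10780 — high.
Trying y = 3.28 m: A³/T = 3957 — low.
Trying y = 3.81 m: A³/T = 7625 — matches.

y_c = 3.81 m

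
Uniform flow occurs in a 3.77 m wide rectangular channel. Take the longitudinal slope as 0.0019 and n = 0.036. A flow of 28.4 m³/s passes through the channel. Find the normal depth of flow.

Manning's equation rearranged: A R^(2/3) = nQ / (1·√S) = 0.036 × 28.4 / (√0.0019) = 23.46.
At y = 4.04 m: A R^(2/3) = 18 — too small.
At y = 6.08 m: A R^(2/3) = 29.21 — too large.
At y = 5.04 m: A R^(2/3) = 23.46 — ≈ 23.46.

y_n = 5.04 m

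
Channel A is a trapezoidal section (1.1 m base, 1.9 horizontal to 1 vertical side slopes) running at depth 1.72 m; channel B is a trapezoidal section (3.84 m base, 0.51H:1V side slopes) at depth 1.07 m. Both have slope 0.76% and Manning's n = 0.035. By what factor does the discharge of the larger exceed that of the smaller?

1.79

Channel A: With bottom width b = 1.1 m and side slope z = 1.9: A = (b + zy)y = (1.1 + 1.9×1.72)×1.72 = 7.513 m²; P = b + 2y√(1+z²) = 1.1 + 2×1.72×2.147 = 8.486 m. Hydraulic radius R = A/P = 7.513/8.486 = 0.8853 m. Q_A = (1/0.035)·7.513·0.8853^(2/3)·√0.0076 = 17.25 m³/s.
Channel B: With bottom width b = 3.84 m and side slope z = 0.51: A = (b + zy)y = (3.84 + 0.51×1.07)×1.07 = 4.693 m²; P = b + 2y√(1+z²) = 3.84 + 2×1.07×1.123 = 6.242 m. Hydraulic radius R = A/P = 4.693/6.242 = 0.7518 m. Q_B = (1/0.035)·4.693·0.7518^(2/3)·√0.0076 = 9.664 m³/s.
The larger discharge is 17.25 m³/s and the smaller is 9.664 m³/s; the ratio is 1.79.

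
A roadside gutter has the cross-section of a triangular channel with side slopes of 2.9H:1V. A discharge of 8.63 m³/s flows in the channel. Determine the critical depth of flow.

y_c = 1.13 m

At critical depth, Q² T / (g A³) = 1, i.e. A³/T = Q²/g = 8.63²/9.81 = 7.592.
Trying y = 1.31 m: A³/T = 16.22 — too large.
Trying y = 1.13 m: A³/T = 7.747 — matches.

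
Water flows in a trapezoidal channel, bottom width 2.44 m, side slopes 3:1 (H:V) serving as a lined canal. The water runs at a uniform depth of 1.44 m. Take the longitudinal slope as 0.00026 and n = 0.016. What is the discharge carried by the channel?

Q = 8.75 m³/s

With bottom width b = 2.44 m and side slope z = 3: A = (b + zy)y = (2.44 + 3×1.44)×1.44 = 9.734 m²; P = b + 2y√(1+z²) = 2.44 + 2×1.44×3.162 = 11.55 m.
Hydraulic radius R = A/P = 9.734/11.55 = 0.843 m.
Manning's equation: Q = (1/n) A R^(2/3) S^(1/2) = (1/0.016) × 9.734 × 0.843^(2/3) × 0.00026^(1/2) = 8.75 m³/s.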